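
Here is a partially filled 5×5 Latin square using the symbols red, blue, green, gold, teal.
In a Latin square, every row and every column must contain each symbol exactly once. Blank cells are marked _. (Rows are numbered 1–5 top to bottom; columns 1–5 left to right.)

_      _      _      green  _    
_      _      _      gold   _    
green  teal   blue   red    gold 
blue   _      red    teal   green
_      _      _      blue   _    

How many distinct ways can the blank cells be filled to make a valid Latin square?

6

Row 1, column 1: eliminating its row and column leaves {red, gold, teal}.
Row 1, column 2: eliminating its row and column leaves {red, blue, gold}.
Row 1, column 3: eliminating its row and column leaves {gold, teal}.
Row 1, column 5: eliminating its row and column leaves {red, blue, teal}.
Row 2, column 1: eliminating its row and column leaves {red, teal}.
Row 2, column 2: eliminating its row and column leaves {red, blue, green}.
Row 2, column 3: eliminating its row and column leaves {green, teal}.
Row 2, column 5: eliminating its row and column leaves {red, blue, teal}.
Row 4, column 2: eliminating its row and column leaves {gold}.
Row 5, column 1: eliminating its row and column leaves {red, gold, teal}.
Row 5, column 2: eliminating its row and column leaves {red, green, gold}.
Row 5, column 3: eliminating its row and column leaves {green, gold, teal}.
Row 5, column 5: eliminating its row and column leaves {red, teal}.
Enumerating the assignments across these blanks that avoid any row or column repeat gives 6 completions.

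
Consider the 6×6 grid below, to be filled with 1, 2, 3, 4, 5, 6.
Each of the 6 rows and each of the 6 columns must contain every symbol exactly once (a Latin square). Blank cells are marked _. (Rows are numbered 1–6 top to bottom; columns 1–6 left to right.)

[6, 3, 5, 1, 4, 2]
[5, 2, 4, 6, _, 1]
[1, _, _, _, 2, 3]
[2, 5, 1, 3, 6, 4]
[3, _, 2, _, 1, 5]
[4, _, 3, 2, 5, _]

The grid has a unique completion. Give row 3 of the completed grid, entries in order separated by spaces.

Row 3, column 3: row 3 has {1, 2, 3} and column 3 has {1, 2, 3, 4, 5}, leaving only 6.
Row 3, column 2: row 3 has {1, 2, 3, 6} and column 2 has {2, 3, 5}, leaving only 4.
Row 3, column 4: row 3 has {1, 2, 3, 4, 6} and column 4 has {1, 2, 3, 6}, leaving only 5.
So row 3 reads: 1 4 6 5 2 3.

1 4 6 5 2 3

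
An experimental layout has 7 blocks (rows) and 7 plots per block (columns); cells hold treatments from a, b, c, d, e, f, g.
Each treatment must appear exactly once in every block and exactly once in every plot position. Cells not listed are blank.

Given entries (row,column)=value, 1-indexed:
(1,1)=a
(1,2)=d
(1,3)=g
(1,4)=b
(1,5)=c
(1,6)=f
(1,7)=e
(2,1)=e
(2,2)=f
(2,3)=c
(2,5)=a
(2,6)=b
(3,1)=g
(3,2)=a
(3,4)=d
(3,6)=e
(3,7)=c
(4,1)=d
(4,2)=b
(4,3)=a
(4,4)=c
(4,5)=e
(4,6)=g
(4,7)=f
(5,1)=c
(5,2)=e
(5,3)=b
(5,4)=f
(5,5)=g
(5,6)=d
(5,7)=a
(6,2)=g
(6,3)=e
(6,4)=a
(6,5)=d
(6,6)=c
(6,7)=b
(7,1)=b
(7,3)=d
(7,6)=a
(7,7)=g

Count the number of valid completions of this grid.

1

Block 2, plot 4: eliminating its block and plot leaves {g}.
Block 2, plot 7: eliminating its block and plot leaves {d}.
Block 3, plot 3: eliminating its block and plot leaves {f}.
Block 3, plot 5: eliminating its block and plot leaves {b, f}.
Block 6, plot 1: eliminating its block and plot leaves {f}.
Block 7, plot 2: eliminating its block and plot leaves {c}.
Block 7, plot 4: eliminating its block and plot leaves {e}.
Block 7, plot 5: eliminating its block and plot leaves {f}.
Only one assignment across all blanks avoids any block or plot repeat, giving 1 completion.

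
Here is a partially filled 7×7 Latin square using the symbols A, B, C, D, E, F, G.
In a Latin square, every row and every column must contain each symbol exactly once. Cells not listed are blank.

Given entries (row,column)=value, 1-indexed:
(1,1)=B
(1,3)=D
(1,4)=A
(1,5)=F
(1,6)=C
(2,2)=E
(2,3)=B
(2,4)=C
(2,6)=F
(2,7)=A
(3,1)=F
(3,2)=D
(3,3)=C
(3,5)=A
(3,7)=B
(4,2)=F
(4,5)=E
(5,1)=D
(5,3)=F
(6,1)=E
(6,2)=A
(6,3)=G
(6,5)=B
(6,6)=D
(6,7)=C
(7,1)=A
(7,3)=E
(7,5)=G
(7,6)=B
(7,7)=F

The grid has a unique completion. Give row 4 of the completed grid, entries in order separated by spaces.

C F A B E G D

Row 4, column 3: row 4 has {E, F} and column 3 has {B, C, D, E, F, G}, leaving only A.
Row 4, column 6: row 4 has {A, E, F} and column 6 has {B, C, D, F}, leaving only G.
Row 4, column 1: row 4 has {A, E, F, G} and column 1 has {A, B, D, E, F}, leaving only C.
Row 4, column 7: row 4 has {A, C, E, F, G} and column 7 has {A, B, C, F}, leaving only D.
Row 4, column 4: row 4 has {A, C, D, E, F, G} and column 4 has {A, C}, leaving only B.
So row 4 reads: C F A B E G D.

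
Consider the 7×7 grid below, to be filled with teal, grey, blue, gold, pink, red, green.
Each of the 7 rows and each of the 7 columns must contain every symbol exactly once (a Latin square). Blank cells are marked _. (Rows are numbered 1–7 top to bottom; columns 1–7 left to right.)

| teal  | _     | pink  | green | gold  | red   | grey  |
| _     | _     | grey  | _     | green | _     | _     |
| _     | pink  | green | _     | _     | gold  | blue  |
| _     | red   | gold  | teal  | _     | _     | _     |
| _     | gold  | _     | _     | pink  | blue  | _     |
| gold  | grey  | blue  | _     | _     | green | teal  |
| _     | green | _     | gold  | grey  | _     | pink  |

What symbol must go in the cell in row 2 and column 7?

Row 1, column 2: row 1 has {teal, grey, gold, pink, red, green} and column 2 has {grey, gold, pink, red, green}, leaving only blue.
Row 2, column 2: row 2 has {grey, green} and column 2 has {grey, blue, gold, pink, red, green}, leaving only teal.
Row 2, column 6: row 2 has {teal, grey, green} and column 6 has {blue, gold, red, green}, leaving only pink.
Row 4, column 5: row 4 has {teal, gold, red} and column 5 has {grey, gold, pink, green}, leaving only blue.
Row 4, column 6: row 4 has {teal, blue, gold, red} and column 6 has {blue, gold, pink, red, green}, leaving only grey.
Row 4, column 7: row 4 has {teal, grey, blue, gold, red} and column 7 has {teal, grey, blue, pink}, leaving only green.
Row 4, column 1: row 4 has {teal, grey, blue, gold, red, green} and column 1 has {teal, gold}, leaving only pink.
Row 5, column 7: row 5 has {blue, gold, pink} and column 7 has {teal, grey, blue, pink, green}, leaving only red.
Row 2 already has {teal, grey, pink, green} and column 7 already has {teal, grey, blue, pink, red, green}, so row 2, column 7 must be gold.

gold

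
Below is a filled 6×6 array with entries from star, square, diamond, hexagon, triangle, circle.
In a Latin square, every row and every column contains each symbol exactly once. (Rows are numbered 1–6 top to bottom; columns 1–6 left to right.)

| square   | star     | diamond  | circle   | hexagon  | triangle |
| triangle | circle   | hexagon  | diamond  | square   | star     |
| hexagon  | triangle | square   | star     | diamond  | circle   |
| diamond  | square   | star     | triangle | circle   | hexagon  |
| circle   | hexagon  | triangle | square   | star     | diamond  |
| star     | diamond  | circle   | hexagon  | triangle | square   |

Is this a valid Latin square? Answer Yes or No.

Yes

Each row is a permutation of the 6 symbols, and so is each column.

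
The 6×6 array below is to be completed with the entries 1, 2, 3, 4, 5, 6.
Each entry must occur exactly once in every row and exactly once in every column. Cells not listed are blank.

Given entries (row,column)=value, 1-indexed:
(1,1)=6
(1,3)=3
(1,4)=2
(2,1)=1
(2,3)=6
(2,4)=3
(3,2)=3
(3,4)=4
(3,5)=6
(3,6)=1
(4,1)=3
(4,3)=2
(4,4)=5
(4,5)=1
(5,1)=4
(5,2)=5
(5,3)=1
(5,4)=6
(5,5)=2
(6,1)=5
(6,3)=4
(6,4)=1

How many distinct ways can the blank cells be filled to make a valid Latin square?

Row 1, column 2: eliminating its row and column leaves {1, 4}.
Row 1, column 5: eliminating its row and column leaves {4, 5}.
Row 1, column 6: eliminating its row and column leaves {4, 5}.
Row 2, column 2: eliminating its row and column leaves {2, 4}.
Row 2, column 5: eliminating its row and column leaves {4, 5}.
Row 2, column 6: eliminating its row and column leaves {2, 4, 5}.
Row 3, column 1: eliminating its row and column leaves {2}.
Row 3, column 3: eliminating its row and column leaves {5}.
Row 4, column 2: eliminating its row and column leaves {4, 6}.
Row 4, column 6: eliminating its row and column leaves {4, 6}.
Row 5, column 6: eliminating its row and column leaves {3}.
Row 6, column 2: eliminating its row and column leaves {2, 6}.
Row 6, column 5: eliminating its row and column leaves {3}.
Row 6, column 6: eliminating its row and column leaves {2, 3, 6}.
Enumerating the assignments across these blanks that avoid any row or column repeat gives 3 completions.

3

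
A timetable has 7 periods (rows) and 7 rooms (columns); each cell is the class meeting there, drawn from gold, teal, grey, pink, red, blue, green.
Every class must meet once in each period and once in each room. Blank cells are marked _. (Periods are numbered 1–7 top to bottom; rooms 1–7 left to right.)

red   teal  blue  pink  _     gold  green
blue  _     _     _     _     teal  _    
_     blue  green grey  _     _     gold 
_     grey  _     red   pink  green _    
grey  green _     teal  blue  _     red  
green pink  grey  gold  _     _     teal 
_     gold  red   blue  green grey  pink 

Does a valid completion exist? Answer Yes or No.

No period or room among the givens repeats a symbol, and propagating forced cells runs into no contradiction.
One valid completion exists (for instance, red teal blue pink grey gold green / blue red pink green gold teal grey / pink blue green grey teal red gold / gold grey teal red pink green blue / grey green gold teal blue pink red / green pink grey gold red blue teal / teal gold red blue green grey pink).

Yes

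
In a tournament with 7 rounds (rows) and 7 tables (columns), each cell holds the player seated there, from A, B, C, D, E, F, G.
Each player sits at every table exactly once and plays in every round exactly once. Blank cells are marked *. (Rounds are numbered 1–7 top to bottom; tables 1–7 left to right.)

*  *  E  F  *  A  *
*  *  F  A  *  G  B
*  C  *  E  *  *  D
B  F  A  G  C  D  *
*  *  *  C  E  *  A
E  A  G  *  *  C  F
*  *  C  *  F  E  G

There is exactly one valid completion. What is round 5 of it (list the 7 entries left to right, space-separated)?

Round 1, table 7: round 1 has {A, E, F} and table 7 has {A, B, D, F, G}, leaving only C.
Round 2, table 5: round 2 has {A, B, F, G} and table 5 has {C, E, F}, leaving only D.
Round 2, table 1: round 2 has {A, B, D, F, G} and table 1 has {B, E}, leaving only C.
Round 2, table 2: round 2 has {A, B, C, D, F, G} and table 2 has {A, C, F}, leaving only E.
Round 3, table 3: round 3 has {C, D, E} and table 3 has {A, C, E, F, G}, leaving only B.
Round 5, table 3: round 5 has {A, C, E} and table 3 has {A, B, C, E, F, G}, leaving only D.
Round 3, table 6: round 3 has {B, C, D, E} and table 6 has {A, C, D, E, G}, leaving only F.
Round 5, table 6: round 5 has {A, C, D, E} and table 6 has {A, C, D, E, F, G}, leaving only B.
Round 5, table 2: round 5 has {A, B, C, D, E} and table 2 has {A, C, E, F}, leaving only G.
Round 5, table 1: round 5 has {A, B, C, D, E, G} and table 1 has {B, C, E}, leaving only F.
So round 5 reads: F G D C E B A.

F G D C E B A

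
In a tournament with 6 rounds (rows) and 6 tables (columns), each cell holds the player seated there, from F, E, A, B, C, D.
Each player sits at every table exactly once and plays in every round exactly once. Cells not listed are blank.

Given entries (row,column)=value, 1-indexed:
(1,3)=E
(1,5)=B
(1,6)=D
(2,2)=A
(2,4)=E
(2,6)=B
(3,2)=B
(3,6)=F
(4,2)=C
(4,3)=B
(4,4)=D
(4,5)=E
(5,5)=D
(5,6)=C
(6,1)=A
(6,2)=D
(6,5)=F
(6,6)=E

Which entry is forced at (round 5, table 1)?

B

Round 1, table 2: round 1 has {E, B, D} and table 2 has {A, B, C, D}, leaving only F.
Round 1, table 1: round 1 has {F, E, B, D} and table 1 has {A}, leaving only C.
Round 1, table 4: round 1 has {F, E, B, C, D} and table 4 has {E, D}, leaving only A.
Round 2, table 5: round 2 has {E, A, B} and table 5 has {F, E, B, D}, leaving only C.
Round 3, table 4: round 3 has {F, B} and table 4 has {E, A, D}, leaving only C.
Round 3, table 5: round 3 has {F, B, C} and table 5 has {F, E, B, C, D}, leaving only A.
Round 3, table 3: round 3 has {F, A, B, C} and table 3 has {E, B}, leaving only D.
Round 2, table 3: round 2 has {E, A, B, C} and table 3 has {E, B, D}, leaving only F.
Round 2, table 1: round 2 has {F, E, A, B, C} and table 1 has {A, C}, leaving only D.
Round 3, table 1: round 3 has {F, A, B, C, D} and table 1 has {A, C, D}, leaving only E.
Round 4, table 1: round 4 has {E, B, C, D} and table 1 has {E, A, C, D}, leaving only F.
Round 5 already has {C, D} and table 1 already has {F, E, A, C, D}, so round 5, table 1 must be B.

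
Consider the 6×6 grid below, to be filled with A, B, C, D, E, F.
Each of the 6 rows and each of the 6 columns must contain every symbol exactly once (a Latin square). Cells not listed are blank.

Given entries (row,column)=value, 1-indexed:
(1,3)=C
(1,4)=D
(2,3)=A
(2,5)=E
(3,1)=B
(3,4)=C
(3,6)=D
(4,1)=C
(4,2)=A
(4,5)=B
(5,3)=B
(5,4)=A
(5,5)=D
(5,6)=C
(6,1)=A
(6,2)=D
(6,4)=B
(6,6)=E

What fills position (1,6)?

Row 2, column 4: row 2 has {A, E} and column 4 has {A, B, C, D}, leaving only F.
Row 2, column 1: row 2 has {A, E, F} and column 1 has {A, B, C}, leaving only D.
Row 2, column 6: row 2 has {A, D, E, F} and column 6 has {C, D, E}, leaving only B.
Row 2, column 2: row 2 has {A, B, D, E, F} and column 2 has {A, D}, leaving only C.
Row 4, column 4: row 4 has {A, B, C} and column 4 has {A, B, C, D, F}, leaving only E.
Row 4, column 6: row 4 has {A, B, C, E} and column 6 has {B, C, D, E}, leaving only F.
Row 1 already has {C, D} and column 6 already has {B, C, D, E, F}, so row 1, column 6 must be A.

A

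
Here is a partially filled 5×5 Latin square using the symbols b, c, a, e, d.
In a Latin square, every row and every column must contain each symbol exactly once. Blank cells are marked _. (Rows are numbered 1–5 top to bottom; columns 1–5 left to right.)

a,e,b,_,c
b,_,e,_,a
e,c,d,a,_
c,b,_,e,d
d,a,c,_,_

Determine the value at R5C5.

Row 1, column 4: row 1 has {b, c, a, e} and column 4 has {a, e}, leaving only d.
Row 2, column 2: row 2 has {b, a, e} and column 2 has {b, c, a, e}, leaving only d.
Row 2, column 4: row 2 has {b, a, e, d} and column 4 has {a, e, d}, leaving only c.
Row 3, column 5: row 3 has {c, a, e, d} and column 5 has {c, a, d}, leaving only b.
Row 5 already has {c, a, d} and column 5 already has {b, c, a, d}, so row 5, column 5 must be e.

e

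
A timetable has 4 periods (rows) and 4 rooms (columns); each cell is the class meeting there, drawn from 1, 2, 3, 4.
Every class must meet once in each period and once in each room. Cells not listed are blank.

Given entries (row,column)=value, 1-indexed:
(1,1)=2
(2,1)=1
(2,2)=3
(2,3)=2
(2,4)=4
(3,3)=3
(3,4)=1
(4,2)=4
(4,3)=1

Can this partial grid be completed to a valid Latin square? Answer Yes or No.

Yes

No period or room among the givens repeats a symbol, and propagating forced cells runs into no contradiction.
One valid completion exists (for instance, 2 1 4 3 / 1 3 2 4 / 4 2 3 1 / 3 4 1 2).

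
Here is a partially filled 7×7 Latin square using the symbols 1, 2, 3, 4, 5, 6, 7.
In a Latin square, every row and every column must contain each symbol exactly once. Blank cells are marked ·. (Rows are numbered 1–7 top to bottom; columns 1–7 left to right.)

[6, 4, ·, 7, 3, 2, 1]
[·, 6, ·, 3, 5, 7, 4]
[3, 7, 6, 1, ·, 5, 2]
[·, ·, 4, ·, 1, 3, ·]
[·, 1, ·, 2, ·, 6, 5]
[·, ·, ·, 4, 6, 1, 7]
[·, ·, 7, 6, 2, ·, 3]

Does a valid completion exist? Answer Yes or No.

No row or column among the givens repeats a symbol, and propagating forced cells runs into no contradiction.
One valid completion exists (for instance, 6 4 5 7 3 2 1 / 2 6 1 3 5 7 4 / 3 7 6 1 4 5 2 / 7 2 4 5 1 3 6 / 4 1 3 2 7 6 5 / 5 3 2 4 6 1 7 / 1 5 7 6 2 4 3).

Yes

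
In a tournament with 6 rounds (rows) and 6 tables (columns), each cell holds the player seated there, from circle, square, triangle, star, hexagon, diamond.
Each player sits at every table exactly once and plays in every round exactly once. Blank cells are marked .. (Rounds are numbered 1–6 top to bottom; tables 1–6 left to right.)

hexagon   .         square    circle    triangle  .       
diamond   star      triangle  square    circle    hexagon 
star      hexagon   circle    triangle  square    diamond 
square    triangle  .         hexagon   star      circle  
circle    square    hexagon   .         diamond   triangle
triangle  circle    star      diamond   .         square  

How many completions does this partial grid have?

Round 1, table 2: eliminating its round and table leaves {diamond}.
Round 1, table 6: eliminating its round and table leaves {star}.
Round 4, table 3: eliminating its round and table leaves {diamond}.
Round 5, table 4: eliminating its round and table leaves {star}.
Round 6, table 5: eliminating its round and table leaves {hexagon}.
Only one assignment across all blanks avoids any round or table repeat, giving 1 completion.

1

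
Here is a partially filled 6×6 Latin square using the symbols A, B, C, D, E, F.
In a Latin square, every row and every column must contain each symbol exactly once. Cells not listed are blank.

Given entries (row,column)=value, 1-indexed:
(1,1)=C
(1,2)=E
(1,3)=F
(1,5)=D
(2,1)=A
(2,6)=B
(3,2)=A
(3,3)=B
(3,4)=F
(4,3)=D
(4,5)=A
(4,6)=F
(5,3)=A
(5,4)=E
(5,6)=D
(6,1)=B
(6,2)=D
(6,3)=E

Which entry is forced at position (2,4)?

Row 1, column 6: row 1 has {C, D, E, F} and column 6 has {B, D, F}, leaving only A.
Row 1, column 4: row 1 has {A, C, D, E, F} and column 4 has {E, F}, leaving only B.
Row 2, column 3: row 2 has {A, B} and column 3 has {A, B, D, E, F}, leaving only C.
Row 2 already has {A, B, C} and column 4 already has {B, E, F}, so row 2, column 4 must be D.

D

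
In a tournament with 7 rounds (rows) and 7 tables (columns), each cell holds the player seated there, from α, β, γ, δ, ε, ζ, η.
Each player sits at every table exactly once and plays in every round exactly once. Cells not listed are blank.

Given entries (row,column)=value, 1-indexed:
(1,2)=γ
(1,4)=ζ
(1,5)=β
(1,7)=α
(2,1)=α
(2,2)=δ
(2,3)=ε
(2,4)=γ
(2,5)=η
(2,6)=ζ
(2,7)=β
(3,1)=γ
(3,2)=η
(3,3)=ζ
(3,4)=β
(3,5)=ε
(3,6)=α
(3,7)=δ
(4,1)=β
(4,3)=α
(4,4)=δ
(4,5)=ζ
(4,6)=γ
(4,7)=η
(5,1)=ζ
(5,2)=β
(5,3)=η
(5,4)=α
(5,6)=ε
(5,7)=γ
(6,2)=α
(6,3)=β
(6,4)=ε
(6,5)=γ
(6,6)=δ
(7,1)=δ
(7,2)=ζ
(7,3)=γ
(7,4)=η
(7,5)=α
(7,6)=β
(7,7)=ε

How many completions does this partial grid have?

Round 1, table 1: eliminating its round and table leaves {ε, η}.
Round 1, table 3: eliminating its round and table leaves {δ}.
Round 1, table 6: eliminating its round and table leaves {η}.
Round 4, table 2: eliminating its round and table leaves {ε}.
Round 5, table 5: eliminating its round and table leaves {δ}.
Round 6, table 1: eliminating its round and table leaves {η}.
Round 6, table 7: eliminating its round and table leaves {ζ}.
Only one assignment across all blanks avoids any round or table repeat, giving 1 completion.

1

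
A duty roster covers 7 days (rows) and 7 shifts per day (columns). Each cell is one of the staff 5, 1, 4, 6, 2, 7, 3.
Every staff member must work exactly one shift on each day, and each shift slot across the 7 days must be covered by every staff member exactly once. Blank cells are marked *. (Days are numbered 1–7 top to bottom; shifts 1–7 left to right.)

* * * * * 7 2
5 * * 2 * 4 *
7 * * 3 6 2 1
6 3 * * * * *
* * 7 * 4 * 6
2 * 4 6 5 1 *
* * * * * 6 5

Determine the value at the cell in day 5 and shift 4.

5

Day 3, shift 3: day 3 has {1, 6, 2, 7, 3} and shift 3 has {4, 7}, leaving only 5.
Day 3, shift 2: day 3 has {5, 1, 6, 2, 7, 3} and shift 2 has {3}, leaving only 4.
Day 4, shift 6: day 4 has {6, 3} and shift 6 has {1, 4, 6, 2, 7}, leaving only 5.
Day 5, shift 6: day 5 has {4, 6, 7} and shift 6 has {5, 1, 4, 6, 2, 7}, leaving only 3.
Day 5, shift 1: day 5 has {4, 6, 7, 3} and shift 1 has {5, 6, 2, 7}, leaving only 1.
Day 5 already has {1, 4, 6, 7, 3} and shift 4 already has {6, 2, 3}, so day 5, shift 4 must be 5.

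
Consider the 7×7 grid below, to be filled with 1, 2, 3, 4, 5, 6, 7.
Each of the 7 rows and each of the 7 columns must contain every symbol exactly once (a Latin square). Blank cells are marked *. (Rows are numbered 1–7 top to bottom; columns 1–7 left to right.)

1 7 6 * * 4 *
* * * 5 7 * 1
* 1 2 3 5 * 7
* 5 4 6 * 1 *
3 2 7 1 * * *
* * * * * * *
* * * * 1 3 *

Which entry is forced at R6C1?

5

Row 1, column 4: row 1 has {1, 4, 6, 7} and column 4 has {1, 3, 5, 6}, leaving only 2.
Row 1, column 5: row 1 has {1, 2, 4, 6, 7} and column 5 has {1, 5, 7}, leaving only 3.
Row 1, column 7: row 1 has {1, 2, 3, 4, 6, 7} and column 7 has {1, 7}, leaving only 5.
Row 2, column 3: row 2 has {1, 5, 7} and column 3 has {2, 4, 6, 7}, leaving only 3.
Row 3, column 6: row 3 has {1, 2, 3, 5, 7} and column 6 has {1, 3, 4}, leaving only 6.
Row 2, column 6: row 2 has {1, 3, 5, 7} and column 6 has {1, 3, 4, 6}, leaving only 2.
Row 3, column 1: row 3 has {1, 2, 3, 5, 6, 7} and column 1 has {1, 3}, leaving only 4.
Row 2, column 1: row 2 has {1, 2, 3, 5, 7} and column 1 has {1, 3, 4}, leaving only 6.
Row 2, column 2: row 2 has {1, 2, 3, 5, 6, 7} and column 2 has {1, 2, 5, 7}, leaving only 4.
Row 4, column 5: row 4 has {1, 4, 5, 6} and column 5 has {1, 3, 5, 7}, leaving only 2.
Row 4, column 1: row 4 has {1, 2, 4, 5, 6} and column 1 has {1, 3, 4, 6}, leaving only 7.
Row 4, column 7: row 4 has {1, 2, 4, 5, 6, 7} and column 7 has {1, 5, 7}, leaving only 3.
Row 5, column 6: row 5 has {1, 2, 3, 7} and column 6 has {1, 2, 3, 4, 6}, leaving only 5.
Row 6, column 6: row 6 has {} and column 6 has {1, 2, 3, 4, 5, 6}, leaving only 7.
Row 6, column 4: row 6 has {7} and column 4 has {1, 2, 3, 5, 6}, leaving only 4.
Row 6, column 5: row 6 has {4, 7} and column 5 has {1, 2, 3, 5, 7}, leaving only 6.
Row 5, column 5: row 5 has {1, 2, 3, 5, 7} and column 5 has {1, 2, 3, 5, 6, 7}, leaving only 4.
Row 5, column 7: row 5 has {1, 2, 3, 4, 5, 7} and column 7 has {1, 3, 5, 7}, leaving only 6.
Row 6, column 2: row 6 has {4, 6, 7} and column 2 has {1, 2, 4, 5, 7}, leaving only 3.
Row 6, column 7: row 6 has {3, 4, 6, 7} and column 7 has {1, 3, 5, 6, 7}, leaving only 2.
Row 6 already has {2, 3, 4, 6, 7} and column 1 already has {1, 3, 4, 6, 7}, so row 6, column 1 must be 5.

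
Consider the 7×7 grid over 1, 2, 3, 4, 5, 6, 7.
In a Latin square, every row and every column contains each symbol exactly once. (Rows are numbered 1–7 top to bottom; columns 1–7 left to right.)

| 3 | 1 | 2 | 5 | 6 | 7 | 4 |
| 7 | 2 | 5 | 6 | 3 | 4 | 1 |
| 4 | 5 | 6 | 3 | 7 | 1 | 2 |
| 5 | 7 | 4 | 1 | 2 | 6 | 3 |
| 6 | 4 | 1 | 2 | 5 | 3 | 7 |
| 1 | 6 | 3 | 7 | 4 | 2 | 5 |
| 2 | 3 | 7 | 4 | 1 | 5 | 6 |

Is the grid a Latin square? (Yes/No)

Each row is a permutation of the 7 symbols, and so is each column.

Yes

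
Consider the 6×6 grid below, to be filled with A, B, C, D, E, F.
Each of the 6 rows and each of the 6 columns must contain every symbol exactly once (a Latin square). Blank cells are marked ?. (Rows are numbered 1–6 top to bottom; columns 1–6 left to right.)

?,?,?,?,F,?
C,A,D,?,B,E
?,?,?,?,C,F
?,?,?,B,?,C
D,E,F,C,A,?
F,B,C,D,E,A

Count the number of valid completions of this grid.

4

Row 1, column 1: eliminating its row and column leaves {A, B, E}.
Row 1, column 2: eliminating its row and column leaves {C, D}.
Row 1, column 3: eliminating its row and column leaves {A, B, E}.
Row 1, column 4: eliminating its row and column leaves {A, E}.
Row 1, column 6: eliminating its row and column leaves {B, D}.
Row 2, column 4: eliminating its row and column leaves {F}.
Row 3, column 1: eliminating its row and column leaves {A, B, E}.
Row 3, column 2: eliminating its row and column leaves {D}.
Row 3, column 3: eliminating its row and column leaves {A, B, E}.
Row 3, column 4: eliminating its row and column leaves {A, E}.
Row 4, column 1: eliminating its row and column leaves {A, E}.
Row 4, column 2: eliminating its row and column leaves {D, F}.
Row 4, column 3: eliminating its row and column leaves {A, E}.
Row 4, column 5: eliminating its row and column leaves {D}.
Row 5, column 6: eliminating its row and column leaves {B}.
Enumerating the assignments across these blanks that avoid any row or column repeat gives 4 completions.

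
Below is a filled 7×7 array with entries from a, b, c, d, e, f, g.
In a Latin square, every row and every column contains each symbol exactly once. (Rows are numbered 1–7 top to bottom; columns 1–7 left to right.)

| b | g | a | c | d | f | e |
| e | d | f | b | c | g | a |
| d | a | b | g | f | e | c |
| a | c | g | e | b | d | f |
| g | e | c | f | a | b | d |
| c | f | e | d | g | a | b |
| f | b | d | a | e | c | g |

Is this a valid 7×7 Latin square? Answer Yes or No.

Yes

Each row is a permutation of the 7 symbols, and so is each column.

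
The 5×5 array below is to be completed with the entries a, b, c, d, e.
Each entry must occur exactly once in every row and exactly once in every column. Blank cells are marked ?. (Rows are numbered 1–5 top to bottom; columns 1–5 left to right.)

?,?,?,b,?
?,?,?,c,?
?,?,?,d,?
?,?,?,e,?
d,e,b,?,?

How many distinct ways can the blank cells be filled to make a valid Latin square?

56

Row 1, column 1: eliminating its row and column leaves {a, c, e}.
Row 1, column 2: eliminating its row and column leaves {a, c, d}.
Row 1, column 3: eliminating its row and column leaves {a, c, d, e}.
Row 1, column 5: eliminating its row and column leaves {a, c, d, e}.
Row 2, column 1: eliminating its row and column leaves {a, b, e}.
Row 2, column 2: eliminating its row and column leaves {a, b, d}.
Row 2, column 3: eliminating its row and column leaves {a, d, e}.
Row 2, column 5: eliminating its row and column leaves {a, b, d, e}.
Row 3, column 1: eliminating its row and column leaves {a, b, c, e}.
Row 3, column 2: eliminating its row and column leaves {a, b, c}.
Row 3, column 3: eliminating its row and column leaves {a, c, e}.
Row 3, column 5: eliminating its row and column leaves {a, b, c, e}.
Row 4, column 1: eliminating its row and column leaves {a, b, c}.
Row 4, column 2: eliminating its row and column leaves {a, b, c, d}.
Row 4, column 3: eliminating its row and column leaves {a, c, d}.
Row 4, column 5: eliminating its row and column leaves {a, b, c, d}.
Row 5, column 4: eliminating its row and column leaves {a}.
Row 5, column 5: eliminating its row and column leaves {a, c}.
Enumerating the assignments across these blanks that avoid any row or column repeat gives 56 completions.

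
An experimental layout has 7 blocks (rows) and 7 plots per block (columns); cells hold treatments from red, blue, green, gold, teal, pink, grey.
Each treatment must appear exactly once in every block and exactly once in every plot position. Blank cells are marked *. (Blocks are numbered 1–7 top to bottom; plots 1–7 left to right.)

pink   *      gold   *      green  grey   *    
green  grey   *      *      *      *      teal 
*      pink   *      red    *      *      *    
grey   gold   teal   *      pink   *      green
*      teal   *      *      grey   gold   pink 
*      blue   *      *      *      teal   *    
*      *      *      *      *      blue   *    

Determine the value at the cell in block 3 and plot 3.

grey

Block 1, plot 2: block 1 has {green, gold, pink, grey} and plot 2 has {blue, gold, teal, pink, grey}, leaving only red.
Block 1, plot 7: block 1 has {red, green, gold, pink, grey} and plot 7 has {green, teal, pink}, leaving only blue.
Block 1, plot 4: block 1 has {red, blue, green, gold, pink, grey} and plot 4 has {red}, leaving only teal.
Block 3, plot 6: block 3 has {red, pink} and plot 6 has {blue, gold, teal, grey}, leaving only green.
Block 4, plot 4: block 4 has {green, gold, teal, pink, grey} and plot 4 has {red, teal}, leaving only blue.
Block 4, plot 6: block 4 has {blue, green, gold, teal, pink, grey} and plot 6 has {blue, green, gold, teal, grey}, leaving only red.
Block 2, plot 6: block 2 has {green, teal, grey} and plot 6 has {red, blue, green, gold, teal, grey}, leaving only pink.
Block 2, plot 4: block 2 has {green, teal, pink, grey} and plot 4 has {red, blue, teal}, leaving only gold.
Block 5, plot 4: block 5 has {gold, teal, pink, grey} and plot 4 has {red, blue, gold, teal}, leaving only green.
Block 7, plot 2: block 7 has {blue} and plot 2 has {red, blue, gold, teal, pink, grey}, leaving only green.
Block 3, plot 3 is narrowed to {blue, grey}.
If it were blue, then block 5, plot 3 would be left with no valid symbol.
So block 3, plot 3 must be grey.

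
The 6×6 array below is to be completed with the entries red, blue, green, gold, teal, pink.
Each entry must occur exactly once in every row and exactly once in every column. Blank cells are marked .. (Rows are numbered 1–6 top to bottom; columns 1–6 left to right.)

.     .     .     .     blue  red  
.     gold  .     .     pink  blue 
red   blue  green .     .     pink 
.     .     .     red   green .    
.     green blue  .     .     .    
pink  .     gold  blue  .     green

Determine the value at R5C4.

Row 5, column 4 is narrowed to {gold, teal, pink}.
If it were gold, then row 1, column 3 would be left with no valid symbol.
If it were teal, then row 1, column 3 would be left with no valid symbol.
So row 5, column 4 must be pink.

pink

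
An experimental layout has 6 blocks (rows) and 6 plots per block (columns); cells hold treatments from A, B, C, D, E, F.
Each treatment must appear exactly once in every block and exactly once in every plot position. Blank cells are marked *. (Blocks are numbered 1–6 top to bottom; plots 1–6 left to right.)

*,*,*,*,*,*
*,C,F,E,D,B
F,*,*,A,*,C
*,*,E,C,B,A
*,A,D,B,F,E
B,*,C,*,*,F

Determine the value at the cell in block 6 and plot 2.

E

Block 1, plot 6: block 1 has {} and plot 6 has {A, B, C, E, F}, leaving only D.
Block 1, plot 4: block 1 has {D} and plot 4 has {A, B, C, E}, leaving only F.
Block 2, plot 1: block 2 has {B, C, D, E, F} and plot 1 has {B, F}, leaving only A.
Block 3, plot 3: block 3 has {A, C, F} and plot 3 has {C, D, E, F}, leaving only B.
Block 1, plot 3: block 1 has {D, F} and plot 3 has {B, C, D, E, F}, leaving only A.
Block 3, plot 5: block 3 has {A, B, C, F} and plot 5 has {B, D, F}, leaving only E.
Block 1, plot 5: block 1 has {A, D, F} and plot 5 has {B, D, E, F}, leaving only C.
Block 1, plot 1: block 1 has {A, C, D, F} and plot 1 has {A, B, F}, leaving only E.
Block 1, plot 2: block 1 has {A, C, D, E, F} and plot 2 has {A, C}, leaving only B.
Block 3, plot 2: block 3 has {A, B, C, E, F} and plot 2 has {A, B, C}, leaving only D.
Block 6 already has {B, C, F} and plot 2 already has {A, B, C, D}, so block 6, plot 2 must be E.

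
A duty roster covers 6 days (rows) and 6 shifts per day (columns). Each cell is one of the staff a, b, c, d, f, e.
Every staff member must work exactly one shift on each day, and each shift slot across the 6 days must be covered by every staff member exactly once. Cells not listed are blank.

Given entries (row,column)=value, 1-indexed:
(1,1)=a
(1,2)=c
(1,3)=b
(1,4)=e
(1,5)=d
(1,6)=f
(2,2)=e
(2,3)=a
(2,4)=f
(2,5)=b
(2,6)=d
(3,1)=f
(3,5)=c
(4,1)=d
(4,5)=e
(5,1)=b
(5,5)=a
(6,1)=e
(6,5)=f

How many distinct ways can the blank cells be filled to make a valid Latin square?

12

Day 2, shift 1: eliminating its day and shift leaves {c}.
Day 3, shift 2: eliminating its day and shift leaves {a, b, d}.
Day 3, shift 3: eliminating its day and shift leaves {d, e}.
Day 3, shift 4: eliminating its day and shift leaves {a, b, d}.
Day 3, shift 6: eliminating its day and shift leaves {a, b, e}.
Day 4, shift 2: eliminating its day and shift leaves {a, b, f}.
Day 4, shift 3: eliminating its day and shift leaves {c, f}.
Day 4, shift 4: eliminating its day and shift leaves {a, b, c}.
Day 4, shift 6: eliminating its day and shift leaves {a, b, c}.
Day 5, shift 2: eliminating its day and shift leaves {d, f}.
Day 5, shift 3: eliminating its day and shift leaves {c, d, f, e}.
Day 5, shift 4: eliminating its day and shift leaves {c, d}.
Day 5, shift 6: eliminating its day and shift leaves {c, e}.
Day 6, shift 2: eliminating its day and shift leaves {a, b, d}.
Day 6, shift 3: eliminating its day and shift leaves {c, d}.
Day 6, shift 4: eliminating its day and shift leaves {a, b, c, d}.
Day 6, shift 6: eliminating its day and shift leaves {a, b, c}.
Enumerating the assignments across these blanks that avoid any day or shift repeat gives 12 completions.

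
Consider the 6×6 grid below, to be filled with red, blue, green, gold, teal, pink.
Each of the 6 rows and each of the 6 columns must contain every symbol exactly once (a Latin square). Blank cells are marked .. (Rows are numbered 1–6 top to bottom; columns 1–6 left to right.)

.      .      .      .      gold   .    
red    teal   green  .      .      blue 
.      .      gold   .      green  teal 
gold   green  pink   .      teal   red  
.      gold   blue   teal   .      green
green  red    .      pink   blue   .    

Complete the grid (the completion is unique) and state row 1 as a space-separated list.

teal blue red green gold pink

Row 1, column 6: row 1 has {gold} and column 6 has {red, blue, green, teal}, leaving only pink.
Row 1, column 2: row 1 has {gold, pink} and column 2 has {red, green, gold, teal}, leaving only blue.
Row 1, column 1: row 1 has {blue, gold, pink} and column 1 has {red, green, gold}, leaving only teal.
Row 1, column 3: row 1 has {blue, gold, teal, pink} and column 3 has {blue, green, gold, pink}, leaving only red.
Row 1, column 4: row 1 has {red, blue, gold, teal, pink} and column 4 has {teal, pink}, leaving only green.
So row 1 reads: teal blue red green gold pink.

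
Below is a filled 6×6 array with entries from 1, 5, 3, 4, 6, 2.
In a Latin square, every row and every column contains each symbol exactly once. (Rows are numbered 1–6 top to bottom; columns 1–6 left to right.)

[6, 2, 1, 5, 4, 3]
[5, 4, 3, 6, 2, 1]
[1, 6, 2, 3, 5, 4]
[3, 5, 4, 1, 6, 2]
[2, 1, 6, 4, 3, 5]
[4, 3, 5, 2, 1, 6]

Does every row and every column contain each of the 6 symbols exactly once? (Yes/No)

Each row is a permutation of the 6 symbols, and so is each column.

Yes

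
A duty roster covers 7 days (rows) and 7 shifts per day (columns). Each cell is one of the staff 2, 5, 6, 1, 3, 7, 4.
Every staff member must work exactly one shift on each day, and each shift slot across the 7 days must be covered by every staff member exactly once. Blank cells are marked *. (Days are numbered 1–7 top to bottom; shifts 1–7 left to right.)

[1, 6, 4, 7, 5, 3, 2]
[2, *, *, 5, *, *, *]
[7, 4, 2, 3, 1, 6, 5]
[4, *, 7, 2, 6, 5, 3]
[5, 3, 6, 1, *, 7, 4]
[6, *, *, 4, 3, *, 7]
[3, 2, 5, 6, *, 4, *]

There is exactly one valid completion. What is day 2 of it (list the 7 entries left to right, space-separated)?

2 7 3 5 4 1 6

Day 2, shift 6: day 2 has {2, 5} and shift 6 has {5, 6, 3, 7, 4}, leaving only 1.
Day 2, shift 2: day 2 has {2, 5, 1} and shift 2 has {2, 6, 3, 4}, leaving only 7.
Day 2, shift 3: day 2 has {2, 5, 1, 7} and shift 3 has {2, 5, 6, 7, 4}, leaving only 3.
Day 2, shift 5: day 2 has {2, 5, 1, 3, 7} and shift 5 has {5, 6, 1, 3}, leaving only 4.
Day 2, shift 7: day 2 has {2, 5, 1, 3, 7, 4} and shift 7 has {2, 5, 3, 7, 4}, leaving only 6.
So day 2 reads: 2 7 3 5 4 1 6.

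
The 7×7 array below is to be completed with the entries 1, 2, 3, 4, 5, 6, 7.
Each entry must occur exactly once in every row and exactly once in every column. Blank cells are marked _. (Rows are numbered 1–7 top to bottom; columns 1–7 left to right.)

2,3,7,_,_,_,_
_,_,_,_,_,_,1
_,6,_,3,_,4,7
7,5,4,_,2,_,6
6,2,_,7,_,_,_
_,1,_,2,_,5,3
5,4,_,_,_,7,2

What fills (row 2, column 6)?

2

Row 2, column 2: row 2 has {1} and column 2 has {1, 2, 3, 4, 5, 6}, leaving only 7.
Row 3, column 1: row 3 has {3, 4, 6, 7} and column 1 has {2, 5, 6, 7}, leaving only 1.
Row 3, column 5: row 3 has {1, 3, 4, 6, 7} and column 5 has {2}, leaving only 5.
Row 3, column 3: row 3 has {1, 3, 4, 5, 6, 7} and column 3 has {4, 7}, leaving only 2.
Row 4, column 4: row 4 has {2, 4, 5, 6, 7} and column 4 has {2, 3, 7}, leaving only 1.
Row 4, column 6: row 4 has {1, 2, 4, 5, 6, 7} and column 6 has {4, 5, 7}, leaving only 3.
Row 5, column 6: row 5 has {2, 6, 7} and column 6 has {3, 4, 5, 7}, leaving only 1.
Row 1, column 6: row 1 has {2, 3, 7} and column 6 has {1, 3, 4, 5, 7}, leaving only 6.
Row 2 already has {1, 7} and column 6 already has {1, 3, 4, 5, 6, 7}, so row 2, column 6 must be 2.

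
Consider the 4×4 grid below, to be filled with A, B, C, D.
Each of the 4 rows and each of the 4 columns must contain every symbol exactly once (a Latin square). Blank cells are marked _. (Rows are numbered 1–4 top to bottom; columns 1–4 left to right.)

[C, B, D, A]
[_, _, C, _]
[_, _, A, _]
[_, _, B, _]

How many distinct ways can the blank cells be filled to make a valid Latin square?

Row 2, column 1: eliminating its row and column leaves {A, B, D}.
Row 2, column 2: eliminating its row and column leaves {A, D}.
Row 2, column 4: eliminating its row and column leaves {B, D}.
Row 3, column 1: eliminating its row and column leaves {B, D}.
Row 3, column 2: eliminating its row and column leaves {C, D}.
Row 3, column 4: eliminating its row and column leaves {B, C, D}.
Row 4, column 1: eliminating its row and column leaves {A, D}.
Row 4, column 2: eliminating its row and column leaves {A, C, D}.
Row 4, column 4: eliminating its row and column leaves {C, D}.
Enumerating the assignments across these blanks that avoid any row or column repeat gives 4 completions.

4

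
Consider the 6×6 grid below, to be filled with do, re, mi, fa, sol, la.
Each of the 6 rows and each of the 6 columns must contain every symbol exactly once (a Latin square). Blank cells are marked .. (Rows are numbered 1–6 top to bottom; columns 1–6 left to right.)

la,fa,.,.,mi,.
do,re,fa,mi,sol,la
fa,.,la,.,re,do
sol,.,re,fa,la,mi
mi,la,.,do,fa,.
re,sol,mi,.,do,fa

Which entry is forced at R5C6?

re

Row 3, column 2: row 3 has {do, re, fa, la} and column 2 has {re, fa, sol, la}, leaving only mi.
Row 3, column 4: row 3 has {do, re, mi, fa, la} and column 4 has {do, mi, fa}, leaving only sol.
Row 1, column 4: row 1 has {mi, fa, la} and column 4 has {do, mi, fa, sol}, leaving only re.
Row 1, column 6: row 1 has {re, mi, fa, la} and column 6 has {do, mi, fa, la}, leaving only sol.
Row 5 already has {do, mi, fa, la} and column 6 already has {do, mi, fa, sol, la}, so row 5, column 6 must be re.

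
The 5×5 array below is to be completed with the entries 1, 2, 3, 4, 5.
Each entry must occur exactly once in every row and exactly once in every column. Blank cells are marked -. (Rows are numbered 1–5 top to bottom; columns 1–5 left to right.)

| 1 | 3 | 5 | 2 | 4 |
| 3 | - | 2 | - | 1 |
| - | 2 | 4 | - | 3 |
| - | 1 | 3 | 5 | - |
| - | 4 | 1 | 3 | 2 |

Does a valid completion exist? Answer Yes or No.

Row 4, column 5: row 4 together with column 5 already contain {1, 2, 3, 4, 5} — every symbol — so nothing can go there. The grid has no valid completion.

No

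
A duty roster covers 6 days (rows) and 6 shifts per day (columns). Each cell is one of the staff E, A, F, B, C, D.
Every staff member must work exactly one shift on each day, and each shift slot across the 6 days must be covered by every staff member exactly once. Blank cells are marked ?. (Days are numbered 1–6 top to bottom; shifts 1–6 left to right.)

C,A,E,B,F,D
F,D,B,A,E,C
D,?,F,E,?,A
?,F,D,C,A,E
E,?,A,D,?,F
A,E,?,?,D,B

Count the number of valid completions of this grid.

2

Day 3, shift 2: eliminating its day and shift leaves {B, C}.
Day 3, shift 5: eliminating its day and shift leaves {B, C}.
Day 4, shift 1: eliminating its day and shift leaves {B}.
Day 5, shift 2: eliminating its day and shift leaves {B, C}.
Day 5, shift 5: eliminating its day and shift leaves {B, C}.
Day 6, shift 3: eliminating its day and shift leaves {C}.
Day 6, shift 4: eliminating its day and shift leaves {F}.
Enumerating the assignments across these blanks that avoid any day or shift repeat gives 2 completions.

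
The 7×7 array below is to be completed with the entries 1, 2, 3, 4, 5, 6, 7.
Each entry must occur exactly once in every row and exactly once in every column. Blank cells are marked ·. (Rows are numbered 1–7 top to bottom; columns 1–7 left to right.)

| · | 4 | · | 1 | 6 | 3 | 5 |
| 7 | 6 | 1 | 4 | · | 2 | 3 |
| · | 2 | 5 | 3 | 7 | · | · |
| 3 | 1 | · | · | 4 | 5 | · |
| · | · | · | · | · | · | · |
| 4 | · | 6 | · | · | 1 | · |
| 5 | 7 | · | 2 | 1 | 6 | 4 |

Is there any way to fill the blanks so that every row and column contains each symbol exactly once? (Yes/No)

No row or column among the givens repeats a symbol, and propagating forced cells runs into no contradiction.
One valid completion exists (for instance, 2 4 7 1 6 3 5 / 7 6 1 4 5 2 3 / 6 2 5 3 7 4 1 / 3 1 2 7 4 5 6 / 1 5 4 6 3 7 2 / 4 3 6 5 2 1 7 / 5 7 3 2 1 6 4).

Yes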